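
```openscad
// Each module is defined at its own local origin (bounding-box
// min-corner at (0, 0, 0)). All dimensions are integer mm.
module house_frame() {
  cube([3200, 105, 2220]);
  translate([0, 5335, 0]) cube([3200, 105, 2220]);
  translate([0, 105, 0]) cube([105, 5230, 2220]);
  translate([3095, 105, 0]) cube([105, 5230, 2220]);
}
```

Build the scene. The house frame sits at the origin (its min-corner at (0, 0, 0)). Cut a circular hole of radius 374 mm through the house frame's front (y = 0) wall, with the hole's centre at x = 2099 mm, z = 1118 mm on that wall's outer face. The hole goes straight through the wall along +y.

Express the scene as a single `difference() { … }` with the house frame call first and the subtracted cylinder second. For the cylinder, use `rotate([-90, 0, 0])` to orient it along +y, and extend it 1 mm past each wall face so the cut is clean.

difference() {
  house_frame();
  translate([2099, -1, 1118]) rotate([-90, 0, 0]) cylinder(h = 107, r = 374);
}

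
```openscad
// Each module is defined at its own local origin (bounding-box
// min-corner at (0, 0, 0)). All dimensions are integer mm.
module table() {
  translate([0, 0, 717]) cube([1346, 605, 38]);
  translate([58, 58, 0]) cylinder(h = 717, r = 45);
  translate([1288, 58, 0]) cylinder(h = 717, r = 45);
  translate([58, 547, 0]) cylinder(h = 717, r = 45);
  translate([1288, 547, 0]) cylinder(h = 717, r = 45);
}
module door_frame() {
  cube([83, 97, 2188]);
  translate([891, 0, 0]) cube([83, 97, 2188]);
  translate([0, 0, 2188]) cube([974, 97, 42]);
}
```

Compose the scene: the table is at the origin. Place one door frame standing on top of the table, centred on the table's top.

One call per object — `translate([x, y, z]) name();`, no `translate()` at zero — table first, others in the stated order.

table();
translate([186, 254, 755]) door_frame();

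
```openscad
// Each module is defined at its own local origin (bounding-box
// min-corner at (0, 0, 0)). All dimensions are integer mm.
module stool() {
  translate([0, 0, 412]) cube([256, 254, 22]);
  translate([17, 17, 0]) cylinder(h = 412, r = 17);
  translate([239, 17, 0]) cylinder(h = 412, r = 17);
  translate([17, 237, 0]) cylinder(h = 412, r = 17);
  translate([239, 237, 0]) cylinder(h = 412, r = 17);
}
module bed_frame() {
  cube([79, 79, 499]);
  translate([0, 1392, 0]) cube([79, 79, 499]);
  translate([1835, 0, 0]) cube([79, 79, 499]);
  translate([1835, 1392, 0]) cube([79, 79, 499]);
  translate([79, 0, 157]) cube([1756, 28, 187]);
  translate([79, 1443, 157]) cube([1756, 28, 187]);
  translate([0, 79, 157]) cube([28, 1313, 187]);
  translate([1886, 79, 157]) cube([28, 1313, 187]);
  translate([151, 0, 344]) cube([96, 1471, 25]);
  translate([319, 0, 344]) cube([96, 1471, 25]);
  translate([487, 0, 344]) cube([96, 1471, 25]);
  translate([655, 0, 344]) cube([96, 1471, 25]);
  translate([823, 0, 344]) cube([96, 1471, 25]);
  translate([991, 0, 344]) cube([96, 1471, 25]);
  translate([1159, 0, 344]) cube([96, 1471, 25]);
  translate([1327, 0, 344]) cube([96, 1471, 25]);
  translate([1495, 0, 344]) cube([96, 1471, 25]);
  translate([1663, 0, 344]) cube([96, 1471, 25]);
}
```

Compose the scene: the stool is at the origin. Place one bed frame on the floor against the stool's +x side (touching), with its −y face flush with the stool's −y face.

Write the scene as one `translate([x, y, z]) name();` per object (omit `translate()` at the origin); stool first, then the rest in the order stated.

stool();
translate([256, 0, 0]) bed_frame();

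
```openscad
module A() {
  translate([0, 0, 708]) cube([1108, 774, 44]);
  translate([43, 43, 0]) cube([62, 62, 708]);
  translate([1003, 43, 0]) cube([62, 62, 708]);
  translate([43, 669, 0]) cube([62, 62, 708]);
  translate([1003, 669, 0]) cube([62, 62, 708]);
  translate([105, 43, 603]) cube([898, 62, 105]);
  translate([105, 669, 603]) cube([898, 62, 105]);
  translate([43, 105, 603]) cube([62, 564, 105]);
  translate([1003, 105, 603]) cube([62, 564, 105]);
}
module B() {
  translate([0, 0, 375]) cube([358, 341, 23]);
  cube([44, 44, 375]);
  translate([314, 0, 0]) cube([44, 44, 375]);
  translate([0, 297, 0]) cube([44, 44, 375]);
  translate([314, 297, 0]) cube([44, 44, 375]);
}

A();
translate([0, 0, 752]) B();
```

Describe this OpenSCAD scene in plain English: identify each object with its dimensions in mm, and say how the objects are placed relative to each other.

A is a table: top 1108 mm (x) × 774 mm (y), 44 mm thick, upper face at z = 752 mm, on four 62×62 mm square legs, each inset 43 mm from the nearest pair of top edges, running from z = 0 to the bottom of the top. Four apron rails, 62 mm thick and 105 mm tall, run between adjacent legs with their top edges flush with the underside of the top and their outer faces flush with the legs' outer faces.

B is a four-legged stool. The seat is a 358×341×23 mm slab whose top surface is at z = 398 mm; four square legs, each 44×44 mm in cross-section, run from the floor (z = 0) to the underside of the seat, each flush with a corner of the seat.

The stool is on top of the table.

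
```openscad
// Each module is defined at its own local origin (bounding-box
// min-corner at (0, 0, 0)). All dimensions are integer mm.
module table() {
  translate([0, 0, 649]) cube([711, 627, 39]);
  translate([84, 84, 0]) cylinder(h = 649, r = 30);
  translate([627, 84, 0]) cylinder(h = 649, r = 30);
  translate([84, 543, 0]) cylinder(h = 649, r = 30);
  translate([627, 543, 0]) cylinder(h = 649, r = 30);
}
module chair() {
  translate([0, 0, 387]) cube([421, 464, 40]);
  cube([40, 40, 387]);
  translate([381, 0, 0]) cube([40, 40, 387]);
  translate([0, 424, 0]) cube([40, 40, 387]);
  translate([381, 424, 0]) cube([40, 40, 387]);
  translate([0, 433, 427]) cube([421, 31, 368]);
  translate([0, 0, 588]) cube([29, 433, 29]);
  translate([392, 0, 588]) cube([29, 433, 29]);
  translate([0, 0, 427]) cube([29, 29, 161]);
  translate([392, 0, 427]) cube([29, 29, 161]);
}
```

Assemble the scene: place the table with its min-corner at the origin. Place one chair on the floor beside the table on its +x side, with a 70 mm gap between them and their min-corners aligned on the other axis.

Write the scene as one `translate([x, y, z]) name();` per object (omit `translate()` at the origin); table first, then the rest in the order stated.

table();
translate([781, 0, 0]) chair();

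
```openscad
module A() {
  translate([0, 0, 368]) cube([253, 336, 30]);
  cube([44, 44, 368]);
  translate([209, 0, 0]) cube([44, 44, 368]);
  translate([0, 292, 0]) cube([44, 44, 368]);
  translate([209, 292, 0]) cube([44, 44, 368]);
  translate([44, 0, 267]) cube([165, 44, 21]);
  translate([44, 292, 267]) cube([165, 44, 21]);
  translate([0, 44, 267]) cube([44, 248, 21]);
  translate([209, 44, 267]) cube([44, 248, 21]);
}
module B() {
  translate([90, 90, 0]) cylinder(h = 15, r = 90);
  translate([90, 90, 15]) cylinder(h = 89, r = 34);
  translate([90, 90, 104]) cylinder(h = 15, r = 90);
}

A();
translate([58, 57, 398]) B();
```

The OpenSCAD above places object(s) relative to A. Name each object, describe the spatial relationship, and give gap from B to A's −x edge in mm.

The spool's min-x is at 58; the stool's min-x is 0; gap = 58 mm.

A is a stool. B is a spool. The spool is on top of the stool. The gap from the spool to the stool's −x edge is 58 mm.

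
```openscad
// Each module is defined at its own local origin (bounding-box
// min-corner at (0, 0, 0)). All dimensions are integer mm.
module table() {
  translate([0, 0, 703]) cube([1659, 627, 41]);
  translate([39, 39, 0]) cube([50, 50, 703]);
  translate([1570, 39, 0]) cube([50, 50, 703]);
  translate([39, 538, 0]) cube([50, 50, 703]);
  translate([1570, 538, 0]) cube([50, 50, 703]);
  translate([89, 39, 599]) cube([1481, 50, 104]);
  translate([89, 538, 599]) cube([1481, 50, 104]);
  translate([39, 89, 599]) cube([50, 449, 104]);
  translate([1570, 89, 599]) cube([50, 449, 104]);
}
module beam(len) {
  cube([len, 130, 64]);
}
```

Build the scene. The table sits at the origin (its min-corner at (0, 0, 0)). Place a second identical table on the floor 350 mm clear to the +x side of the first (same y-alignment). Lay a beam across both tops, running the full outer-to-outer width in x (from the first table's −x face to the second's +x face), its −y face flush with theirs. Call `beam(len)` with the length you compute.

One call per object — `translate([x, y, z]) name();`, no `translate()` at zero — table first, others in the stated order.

table();
translate([2009, 0, 0]) table();
translate([0, 0, 744]) beam(3668);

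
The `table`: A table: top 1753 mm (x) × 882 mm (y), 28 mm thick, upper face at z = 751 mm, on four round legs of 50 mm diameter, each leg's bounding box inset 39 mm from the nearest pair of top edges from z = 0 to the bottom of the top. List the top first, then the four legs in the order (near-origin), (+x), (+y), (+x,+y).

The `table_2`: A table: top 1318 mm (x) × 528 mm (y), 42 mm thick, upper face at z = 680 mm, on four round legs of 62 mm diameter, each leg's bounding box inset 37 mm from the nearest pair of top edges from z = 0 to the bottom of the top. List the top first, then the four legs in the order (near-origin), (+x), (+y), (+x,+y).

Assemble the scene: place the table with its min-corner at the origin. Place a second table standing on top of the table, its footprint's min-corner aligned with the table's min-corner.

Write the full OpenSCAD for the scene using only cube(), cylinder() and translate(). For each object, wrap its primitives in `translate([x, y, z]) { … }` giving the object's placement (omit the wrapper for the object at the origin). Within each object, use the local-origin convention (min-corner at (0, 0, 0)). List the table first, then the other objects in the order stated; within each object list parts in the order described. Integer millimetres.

translate([0, 0, 723]) cube([1753, 882, 28]);
translate([64, 64, 0]) cylinder(h = 723, r = 25);
translate([1689, 64, 0]) cylinder(h = 723, r = 25);
translate([64, 818, 0]) cylinder(h = 723, r = 25);
translate([1689, 818, 0]) cylinder(h = 723, r = 25);
translate([0, 0, 751]) {
  translate([0, 0, 638]) cube([1318, 528, 42]);
  translate([68, 68, 0]) cylinder(h = 638, r = 31);
  translate([1250, 68, 0]) cylinder(h = 638, r = 31);
  translate([68, 460, 0]) cylinder(h = 638, r = 31);
  translate([1250, 460, 0]) cylinder(h = 638, r = 31);
}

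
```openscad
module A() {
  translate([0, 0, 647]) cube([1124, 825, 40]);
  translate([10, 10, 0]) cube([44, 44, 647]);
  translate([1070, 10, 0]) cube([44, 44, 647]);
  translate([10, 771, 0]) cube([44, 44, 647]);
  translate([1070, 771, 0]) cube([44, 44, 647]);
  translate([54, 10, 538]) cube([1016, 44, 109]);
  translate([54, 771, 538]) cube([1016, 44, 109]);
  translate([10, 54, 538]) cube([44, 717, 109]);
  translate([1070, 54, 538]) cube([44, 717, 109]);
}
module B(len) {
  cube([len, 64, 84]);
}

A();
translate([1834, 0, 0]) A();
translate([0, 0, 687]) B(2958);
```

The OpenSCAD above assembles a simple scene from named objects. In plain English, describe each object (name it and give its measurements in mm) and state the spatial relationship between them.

A is a rectangular dining table. The top is 1124×825×40 mm with its upper surface at z = 687 mm. It stands on four 44×44 mm square legs, each inset 10 mm from the nearest pair of top edges, running from the floor to the underside of the top. Four apron rails, 44 mm thick and 109 mm tall, run between adjacent legs with their top edges flush with the underside of the top and their outer faces flush with the legs' outer faces.

B is a rectangular beam 2958 mm long (x), 64 mm deep (y), 84 mm thick (z).

The beam spans the tops of two tables placed 710 mm apart, resting at z = 687 mm.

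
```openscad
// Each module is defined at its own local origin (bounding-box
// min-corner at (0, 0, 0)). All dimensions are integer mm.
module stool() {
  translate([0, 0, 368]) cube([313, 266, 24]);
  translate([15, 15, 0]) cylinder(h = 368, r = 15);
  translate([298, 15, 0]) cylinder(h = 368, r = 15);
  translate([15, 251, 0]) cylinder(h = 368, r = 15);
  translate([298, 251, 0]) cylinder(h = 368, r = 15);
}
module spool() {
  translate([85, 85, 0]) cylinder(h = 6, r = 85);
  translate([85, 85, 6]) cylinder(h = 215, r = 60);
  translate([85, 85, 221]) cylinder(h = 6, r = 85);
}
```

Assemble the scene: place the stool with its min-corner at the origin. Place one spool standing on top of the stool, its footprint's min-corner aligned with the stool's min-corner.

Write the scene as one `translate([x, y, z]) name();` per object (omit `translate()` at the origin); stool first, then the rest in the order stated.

stool();
translate([0, 0, 392]) spool();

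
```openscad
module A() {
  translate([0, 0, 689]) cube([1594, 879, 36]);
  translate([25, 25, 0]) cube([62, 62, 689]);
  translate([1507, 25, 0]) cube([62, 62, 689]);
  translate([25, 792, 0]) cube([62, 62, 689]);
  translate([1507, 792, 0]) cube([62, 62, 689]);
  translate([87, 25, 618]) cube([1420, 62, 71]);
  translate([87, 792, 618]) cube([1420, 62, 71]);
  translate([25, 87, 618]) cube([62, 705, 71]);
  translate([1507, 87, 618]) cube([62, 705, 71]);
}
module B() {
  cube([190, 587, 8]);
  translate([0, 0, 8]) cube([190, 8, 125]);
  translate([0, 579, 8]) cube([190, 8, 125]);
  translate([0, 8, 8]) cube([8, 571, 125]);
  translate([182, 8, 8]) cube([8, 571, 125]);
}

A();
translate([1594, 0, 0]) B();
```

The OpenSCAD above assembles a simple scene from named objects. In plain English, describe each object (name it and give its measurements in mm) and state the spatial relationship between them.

A is a table with a 1594×879 mm rectangular top, 36 mm thick, top surface at z = 725 mm, supported by four 62×62 mm square legs, each inset 25 mm from the nearest pair of top edges, running from the floor. Four apron rails, 62 mm thick and 71 mm tall, run between adjacent legs with their top edges flush with the underside of the top and their outer faces flush with the legs' outer faces.

B is an open storage box with external size 190×587×133 mm and wall thickness 8 mm (the base is also 8 mm thick). The base covers the whole footprint; the four walls stand on the base, with the y-facing walls full-width and the x-facing walls fitting between their inner faces.

The open box is against the table's +x side, with their −y faces flush.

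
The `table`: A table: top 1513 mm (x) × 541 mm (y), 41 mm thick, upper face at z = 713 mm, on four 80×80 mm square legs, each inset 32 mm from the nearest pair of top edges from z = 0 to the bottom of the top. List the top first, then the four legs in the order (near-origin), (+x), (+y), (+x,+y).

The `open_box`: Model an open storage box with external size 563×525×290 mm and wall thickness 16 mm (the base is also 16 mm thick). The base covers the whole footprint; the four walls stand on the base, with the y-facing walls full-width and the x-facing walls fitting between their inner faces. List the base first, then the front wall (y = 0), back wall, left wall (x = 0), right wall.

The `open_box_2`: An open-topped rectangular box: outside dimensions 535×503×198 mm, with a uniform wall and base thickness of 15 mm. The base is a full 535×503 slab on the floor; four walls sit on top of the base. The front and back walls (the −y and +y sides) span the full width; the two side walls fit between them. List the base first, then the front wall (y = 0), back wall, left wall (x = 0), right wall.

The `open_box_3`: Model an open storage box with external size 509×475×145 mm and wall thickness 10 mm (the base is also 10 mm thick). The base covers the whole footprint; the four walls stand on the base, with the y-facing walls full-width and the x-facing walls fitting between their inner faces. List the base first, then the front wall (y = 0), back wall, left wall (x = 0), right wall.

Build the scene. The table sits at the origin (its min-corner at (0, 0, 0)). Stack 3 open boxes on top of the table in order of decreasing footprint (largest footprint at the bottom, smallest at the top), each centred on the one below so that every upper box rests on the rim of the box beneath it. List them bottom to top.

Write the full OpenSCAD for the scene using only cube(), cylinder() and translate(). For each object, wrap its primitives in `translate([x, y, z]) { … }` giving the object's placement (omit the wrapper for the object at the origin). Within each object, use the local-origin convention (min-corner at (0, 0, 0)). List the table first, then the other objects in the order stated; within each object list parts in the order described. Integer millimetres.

translate([0, 0, 672]) cube([1513, 541, 41]);
translate([32, 32, 0]) cube([80, 80, 672]);
translate([1401, 32, 0]) cube([80, 80, 672]);
translate([32, 429, 0]) cube([80, 80, 672]);
translate([1401, 429, 0]) cube([80, 80, 672]);
translate([475, 8, 713]) {
  cube([563, 525, 16]);
  translate([0, 0, 16]) cube([563, 16, 274]);
  translate([0, 509, 16]) cube([563, 16, 274]);
  translate([0, 16, 16]) cube([16, 493, 274]);
  translate([547, 16, 16]) cube([16, 493, 274]);
}
translate([489, 19, 1003]) {
  cube([535, 503, 15]);
  translate([0, 0, 15]) cube([535, 15, 183]);
  translate([0, 488, 15]) cube([535, 15, 183]);
  translate([0, 15, 15]) cube([15, 473, 183]);
  translate([520, 15, 15]) cube([15, 473, 183]);
}
translate([502, 33, 1201]) {
  cube([509, 475, 10]);
  translate([0, 0, 10]) cube([509, 10, 135]);
  translate([0, 465, 10]) cube([509, 10, 135]);
  translate([0, 10, 10]) cube([10, 455, 135]);
  translate([499, 10, 10]) cube([10, 455, 135]);
}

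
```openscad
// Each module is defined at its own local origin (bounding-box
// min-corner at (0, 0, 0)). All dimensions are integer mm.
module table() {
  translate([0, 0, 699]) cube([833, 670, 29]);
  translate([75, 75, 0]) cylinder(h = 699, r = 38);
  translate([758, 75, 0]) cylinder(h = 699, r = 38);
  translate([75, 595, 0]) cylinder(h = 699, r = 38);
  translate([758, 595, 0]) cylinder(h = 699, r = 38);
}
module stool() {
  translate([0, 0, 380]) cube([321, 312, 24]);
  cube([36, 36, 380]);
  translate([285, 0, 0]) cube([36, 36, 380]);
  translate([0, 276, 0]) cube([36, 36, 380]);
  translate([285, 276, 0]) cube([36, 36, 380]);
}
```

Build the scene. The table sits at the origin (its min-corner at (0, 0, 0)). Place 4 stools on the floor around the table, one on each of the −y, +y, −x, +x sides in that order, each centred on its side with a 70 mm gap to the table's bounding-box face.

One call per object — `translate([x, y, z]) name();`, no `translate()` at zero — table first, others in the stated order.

table();
translate([256, -382, 0]) stool();
translate([256, 740, 0]) stool();
translate([-391, 179, 0]) stool();
translate([903, 179, 0]) stool();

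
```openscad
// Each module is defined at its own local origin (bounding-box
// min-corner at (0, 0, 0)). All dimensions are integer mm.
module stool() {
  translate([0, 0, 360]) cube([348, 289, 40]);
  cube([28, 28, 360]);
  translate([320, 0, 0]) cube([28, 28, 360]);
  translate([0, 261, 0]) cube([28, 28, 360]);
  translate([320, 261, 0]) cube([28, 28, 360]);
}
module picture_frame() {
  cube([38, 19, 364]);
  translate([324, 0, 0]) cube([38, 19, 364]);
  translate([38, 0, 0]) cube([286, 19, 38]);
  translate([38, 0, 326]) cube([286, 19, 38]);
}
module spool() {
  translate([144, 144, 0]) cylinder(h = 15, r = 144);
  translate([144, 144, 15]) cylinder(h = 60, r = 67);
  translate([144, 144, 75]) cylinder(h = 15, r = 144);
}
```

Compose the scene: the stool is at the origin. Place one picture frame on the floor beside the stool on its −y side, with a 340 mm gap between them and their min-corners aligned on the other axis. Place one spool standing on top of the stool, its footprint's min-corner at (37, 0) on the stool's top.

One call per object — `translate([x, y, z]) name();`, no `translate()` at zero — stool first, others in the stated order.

stool();
translate([0, -359, 0]) picture_frame();
translate([37, 0, 400]) spool();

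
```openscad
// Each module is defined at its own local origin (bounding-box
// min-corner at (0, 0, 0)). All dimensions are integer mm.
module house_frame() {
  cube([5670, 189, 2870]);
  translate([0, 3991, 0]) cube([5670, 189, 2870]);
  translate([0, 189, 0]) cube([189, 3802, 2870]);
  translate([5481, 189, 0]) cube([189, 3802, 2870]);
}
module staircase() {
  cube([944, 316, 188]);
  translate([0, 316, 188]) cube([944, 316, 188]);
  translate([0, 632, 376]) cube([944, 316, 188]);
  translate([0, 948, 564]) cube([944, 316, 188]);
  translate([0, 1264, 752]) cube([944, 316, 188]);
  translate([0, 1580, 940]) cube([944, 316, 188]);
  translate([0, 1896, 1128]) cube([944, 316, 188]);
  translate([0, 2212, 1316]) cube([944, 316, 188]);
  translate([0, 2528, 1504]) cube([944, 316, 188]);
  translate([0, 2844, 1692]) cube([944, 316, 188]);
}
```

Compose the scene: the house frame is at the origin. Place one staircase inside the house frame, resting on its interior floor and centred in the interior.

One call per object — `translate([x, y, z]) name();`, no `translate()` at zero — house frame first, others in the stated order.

house_frame();
translate([2363, 510, 0]) staircase();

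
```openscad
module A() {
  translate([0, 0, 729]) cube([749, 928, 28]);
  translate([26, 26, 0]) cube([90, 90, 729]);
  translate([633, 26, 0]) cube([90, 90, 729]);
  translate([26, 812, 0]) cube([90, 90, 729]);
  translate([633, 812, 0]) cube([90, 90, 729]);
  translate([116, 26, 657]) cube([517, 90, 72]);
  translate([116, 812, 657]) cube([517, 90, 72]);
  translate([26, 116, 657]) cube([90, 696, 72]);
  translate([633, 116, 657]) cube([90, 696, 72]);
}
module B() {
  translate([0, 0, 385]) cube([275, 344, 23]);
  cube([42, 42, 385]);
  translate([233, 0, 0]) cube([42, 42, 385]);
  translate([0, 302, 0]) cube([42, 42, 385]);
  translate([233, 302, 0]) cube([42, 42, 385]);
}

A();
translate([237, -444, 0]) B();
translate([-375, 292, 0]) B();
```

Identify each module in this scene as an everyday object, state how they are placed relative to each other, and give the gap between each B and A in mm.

A is a table. B is a stool. Two stools sit around the table at the −y, −x sides. The gap between each stool and the table is 100 mm.

Each stool's nearest face is 100 mm from the table's bounding box.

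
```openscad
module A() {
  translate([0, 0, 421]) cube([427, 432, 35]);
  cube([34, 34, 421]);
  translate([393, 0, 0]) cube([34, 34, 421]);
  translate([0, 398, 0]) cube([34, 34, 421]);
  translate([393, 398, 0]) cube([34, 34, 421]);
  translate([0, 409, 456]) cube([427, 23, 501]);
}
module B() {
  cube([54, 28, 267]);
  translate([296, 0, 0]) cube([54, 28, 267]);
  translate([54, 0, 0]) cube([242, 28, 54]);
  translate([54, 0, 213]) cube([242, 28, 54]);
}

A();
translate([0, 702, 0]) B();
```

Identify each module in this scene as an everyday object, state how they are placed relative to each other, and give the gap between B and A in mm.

The picture frame's nearest face is 270 mm from the chair's +y face.

A is a chair. B is a picture frame. The picture frame is on the floor beside the chair on its +y side. The gap between the picture frame and the chair is 270 mm.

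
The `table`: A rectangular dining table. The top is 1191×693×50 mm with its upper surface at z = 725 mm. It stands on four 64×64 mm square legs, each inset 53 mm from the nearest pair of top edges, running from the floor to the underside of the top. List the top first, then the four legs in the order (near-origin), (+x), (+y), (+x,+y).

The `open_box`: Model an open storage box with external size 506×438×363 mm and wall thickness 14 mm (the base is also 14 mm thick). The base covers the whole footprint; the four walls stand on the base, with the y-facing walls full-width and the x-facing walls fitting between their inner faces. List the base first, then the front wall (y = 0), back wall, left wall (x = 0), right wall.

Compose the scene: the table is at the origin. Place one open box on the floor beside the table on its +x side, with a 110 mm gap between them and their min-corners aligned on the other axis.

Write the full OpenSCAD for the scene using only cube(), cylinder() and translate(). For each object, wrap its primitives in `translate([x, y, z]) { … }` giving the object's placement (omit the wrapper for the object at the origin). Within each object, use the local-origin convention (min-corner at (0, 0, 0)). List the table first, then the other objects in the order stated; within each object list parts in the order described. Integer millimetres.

translate([0, 0, 675]) cube([1191, 693, 50]);
translate([53, 53, 0]) cube([64, 64, 675]);
translate([1074, 53, 0]) cube([64, 64, 675]);
translate([53, 576, 0]) cube([64, 64, 675]);
translate([1074, 576, 0]) cube([64, 64, 675]);
translate([1301, 0, 0]) {
  cube([506, 438, 14]);
  translate([0, 0, 14]) cube([506, 14, 349]);
  translate([0, 424, 14]) cube([506, 14, 349]);
  translate([0, 14, 14]) cube([14, 410, 349]);
  translate([492, 14, 14]) cube([14, 410, 349]);
}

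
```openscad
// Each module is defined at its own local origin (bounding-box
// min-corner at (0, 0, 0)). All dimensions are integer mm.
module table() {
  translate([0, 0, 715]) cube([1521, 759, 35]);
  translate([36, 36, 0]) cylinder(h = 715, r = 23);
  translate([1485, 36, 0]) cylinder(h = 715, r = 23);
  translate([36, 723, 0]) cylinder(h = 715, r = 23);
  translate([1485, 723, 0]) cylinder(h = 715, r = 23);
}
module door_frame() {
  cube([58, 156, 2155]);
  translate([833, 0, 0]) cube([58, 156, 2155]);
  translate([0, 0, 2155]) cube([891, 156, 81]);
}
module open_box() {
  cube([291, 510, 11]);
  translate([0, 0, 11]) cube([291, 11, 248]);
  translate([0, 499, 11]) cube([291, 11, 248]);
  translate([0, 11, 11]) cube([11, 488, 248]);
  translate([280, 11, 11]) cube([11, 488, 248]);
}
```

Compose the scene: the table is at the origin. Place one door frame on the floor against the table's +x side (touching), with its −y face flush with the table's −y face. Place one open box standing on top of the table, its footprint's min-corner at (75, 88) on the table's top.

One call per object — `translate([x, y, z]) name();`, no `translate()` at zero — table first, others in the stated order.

table();
translate([1521, 0, 0]) door_frame();
translate([75, 88, 750]) open_box();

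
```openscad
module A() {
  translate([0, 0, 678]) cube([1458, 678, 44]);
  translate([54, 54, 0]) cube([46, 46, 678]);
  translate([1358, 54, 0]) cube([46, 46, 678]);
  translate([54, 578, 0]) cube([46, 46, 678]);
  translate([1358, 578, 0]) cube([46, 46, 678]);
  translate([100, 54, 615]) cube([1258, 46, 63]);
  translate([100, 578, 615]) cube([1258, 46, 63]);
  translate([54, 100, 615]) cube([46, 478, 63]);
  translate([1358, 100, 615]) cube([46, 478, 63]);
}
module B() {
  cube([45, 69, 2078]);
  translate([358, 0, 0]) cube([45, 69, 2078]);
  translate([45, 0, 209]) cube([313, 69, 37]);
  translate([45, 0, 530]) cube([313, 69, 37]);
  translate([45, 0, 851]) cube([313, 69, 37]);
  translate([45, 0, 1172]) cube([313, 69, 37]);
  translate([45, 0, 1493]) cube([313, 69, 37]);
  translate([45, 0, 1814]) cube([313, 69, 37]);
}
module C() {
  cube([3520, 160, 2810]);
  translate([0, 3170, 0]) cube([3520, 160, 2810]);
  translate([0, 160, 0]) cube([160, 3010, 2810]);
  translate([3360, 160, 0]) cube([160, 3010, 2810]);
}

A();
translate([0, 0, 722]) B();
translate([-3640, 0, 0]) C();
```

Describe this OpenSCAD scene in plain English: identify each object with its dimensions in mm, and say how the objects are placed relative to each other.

A is a table with a 1458×678 mm rectangular top, 44 mm thick, top surface at z = 722 mm, supported by four 46×46 mm square legs, each inset 54 mm from the nearest pair of top edges, running from the floor. Four apron rails, 46 mm thick and 63 mm tall, run between adjacent legs with their top edges flush with the underside of the top and their outer faces flush with the legs' outer faces.

B is a wooden ladder with two side rails of 45×69 mm section and 2078 mm height, set 403 mm apart overall. Between them run 6 rectangular rungs (69 mm deep, 37 mm thick), front faces flush with the rails' −y face. The bottom of the first rung is 209 mm above the floor and each subsequent rung is 321 mm higher than the one below.

C is a box-shaped house frame (walls only): outside footprint 3520×3330 mm, wall height 2810 mm, wall thickness 160 mm. The two y-facing walls run the full x-width; the two x-facing walls fit between the inner faces of the y-facing walls.

The ladder is on top of the table. The house frame is on the floor beside the table on its −x side.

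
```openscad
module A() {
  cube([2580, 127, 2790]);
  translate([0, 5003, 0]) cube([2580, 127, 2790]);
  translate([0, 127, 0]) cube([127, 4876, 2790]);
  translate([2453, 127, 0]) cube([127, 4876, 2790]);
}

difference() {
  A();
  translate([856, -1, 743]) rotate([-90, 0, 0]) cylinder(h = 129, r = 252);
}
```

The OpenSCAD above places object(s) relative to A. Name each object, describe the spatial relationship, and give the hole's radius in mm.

A is a house frame. The house frame has a circular hole through its front wall. The hole's radius is 252 mm.

The subtracted cylinder has r = 252 mm.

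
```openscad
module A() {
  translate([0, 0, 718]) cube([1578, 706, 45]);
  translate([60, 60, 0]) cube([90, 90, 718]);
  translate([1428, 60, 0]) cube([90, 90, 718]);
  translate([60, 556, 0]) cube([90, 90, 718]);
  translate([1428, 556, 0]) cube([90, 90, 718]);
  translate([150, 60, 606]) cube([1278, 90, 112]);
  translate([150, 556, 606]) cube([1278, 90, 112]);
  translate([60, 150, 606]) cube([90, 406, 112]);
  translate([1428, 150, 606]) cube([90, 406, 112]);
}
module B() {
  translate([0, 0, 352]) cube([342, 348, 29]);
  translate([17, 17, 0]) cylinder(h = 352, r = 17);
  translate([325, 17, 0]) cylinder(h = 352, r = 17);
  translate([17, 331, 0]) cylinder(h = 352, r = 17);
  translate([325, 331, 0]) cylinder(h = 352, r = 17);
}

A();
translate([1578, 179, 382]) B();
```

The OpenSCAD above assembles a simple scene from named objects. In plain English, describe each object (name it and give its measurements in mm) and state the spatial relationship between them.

A is a table: top 1578 mm (x) × 706 mm (y), 45 mm thick, upper face at z = 763 mm, on four 90×90 mm square legs, each inset 60 mm from the nearest pair of top edges, running from z = 0 to the bottom of the top. Four apron rails, 90 mm thick and 112 mm tall, run between adjacent legs with their top edges flush with the underside of the top and their outer faces flush with the legs' outer faces.

B is a four-legged stool. The seat is 342×348 mm, 29 mm thick, top at z = 381 mm. It stands on four round legs, each 34 mm in diameter, from z = 0 to the seat underside, each leg's axis is inset half a diameter from the nearest pair of seat edges (so the leg's bounding box is flush with the corner).

The stool is beside the table with their tops flush at z = 763.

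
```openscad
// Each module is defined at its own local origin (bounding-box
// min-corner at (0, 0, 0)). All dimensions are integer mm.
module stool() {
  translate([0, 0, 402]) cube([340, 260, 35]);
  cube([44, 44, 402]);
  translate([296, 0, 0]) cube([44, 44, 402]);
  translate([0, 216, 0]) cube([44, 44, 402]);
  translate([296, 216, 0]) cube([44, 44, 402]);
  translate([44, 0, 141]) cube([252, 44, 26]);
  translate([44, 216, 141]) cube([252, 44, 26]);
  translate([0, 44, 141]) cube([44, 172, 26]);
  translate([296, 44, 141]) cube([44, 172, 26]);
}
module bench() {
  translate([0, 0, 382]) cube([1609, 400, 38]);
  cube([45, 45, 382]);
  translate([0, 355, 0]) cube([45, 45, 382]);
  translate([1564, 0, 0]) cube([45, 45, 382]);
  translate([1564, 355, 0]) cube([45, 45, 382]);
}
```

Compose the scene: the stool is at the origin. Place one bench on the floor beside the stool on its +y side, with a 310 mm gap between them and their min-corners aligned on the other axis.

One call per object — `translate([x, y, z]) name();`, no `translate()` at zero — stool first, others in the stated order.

stool();
translate([0, 570, 0]) bench();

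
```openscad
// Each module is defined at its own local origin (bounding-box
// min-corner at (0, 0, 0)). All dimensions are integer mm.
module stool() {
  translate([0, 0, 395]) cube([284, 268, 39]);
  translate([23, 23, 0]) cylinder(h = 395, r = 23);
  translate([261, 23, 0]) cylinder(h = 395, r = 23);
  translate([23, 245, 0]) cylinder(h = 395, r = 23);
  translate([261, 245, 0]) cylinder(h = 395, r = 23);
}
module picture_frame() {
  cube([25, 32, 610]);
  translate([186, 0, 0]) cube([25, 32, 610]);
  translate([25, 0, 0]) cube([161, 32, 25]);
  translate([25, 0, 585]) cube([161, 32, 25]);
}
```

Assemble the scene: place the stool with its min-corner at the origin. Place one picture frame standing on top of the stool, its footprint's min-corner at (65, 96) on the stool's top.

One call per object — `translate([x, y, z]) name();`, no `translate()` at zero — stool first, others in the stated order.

stool();
translate([65, 96, 434]) picture_frame();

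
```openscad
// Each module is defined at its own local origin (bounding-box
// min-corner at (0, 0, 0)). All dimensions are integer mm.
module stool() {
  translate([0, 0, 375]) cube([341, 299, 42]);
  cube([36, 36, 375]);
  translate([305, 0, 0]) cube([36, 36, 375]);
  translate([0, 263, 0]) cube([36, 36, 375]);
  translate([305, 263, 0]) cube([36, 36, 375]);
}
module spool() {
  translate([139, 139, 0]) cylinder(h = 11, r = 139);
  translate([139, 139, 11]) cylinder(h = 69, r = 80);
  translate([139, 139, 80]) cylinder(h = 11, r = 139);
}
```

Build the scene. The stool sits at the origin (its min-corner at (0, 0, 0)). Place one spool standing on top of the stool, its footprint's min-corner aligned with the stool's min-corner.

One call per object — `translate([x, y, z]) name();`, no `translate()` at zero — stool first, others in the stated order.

stool();
translate([0, 0, 417]) spool();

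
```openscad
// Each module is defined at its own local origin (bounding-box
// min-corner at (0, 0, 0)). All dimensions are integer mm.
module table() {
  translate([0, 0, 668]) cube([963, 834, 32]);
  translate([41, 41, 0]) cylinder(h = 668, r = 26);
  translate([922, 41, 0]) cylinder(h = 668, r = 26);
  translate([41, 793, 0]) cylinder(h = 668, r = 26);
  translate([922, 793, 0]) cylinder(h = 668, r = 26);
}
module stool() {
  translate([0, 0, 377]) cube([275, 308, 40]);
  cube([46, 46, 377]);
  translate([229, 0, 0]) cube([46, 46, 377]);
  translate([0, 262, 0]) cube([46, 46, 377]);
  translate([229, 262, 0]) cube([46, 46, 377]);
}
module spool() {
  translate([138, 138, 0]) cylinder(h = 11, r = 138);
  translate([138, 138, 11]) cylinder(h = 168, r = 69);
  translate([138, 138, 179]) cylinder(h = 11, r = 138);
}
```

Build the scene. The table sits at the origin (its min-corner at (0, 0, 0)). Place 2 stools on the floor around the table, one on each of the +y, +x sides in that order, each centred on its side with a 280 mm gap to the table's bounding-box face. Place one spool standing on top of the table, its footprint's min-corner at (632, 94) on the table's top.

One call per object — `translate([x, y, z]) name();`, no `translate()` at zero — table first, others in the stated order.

table();
translate([344, 1114, 0]) stool();
translate([1243, 263, 0]) stool();
translate([632, 94, 700]) spool();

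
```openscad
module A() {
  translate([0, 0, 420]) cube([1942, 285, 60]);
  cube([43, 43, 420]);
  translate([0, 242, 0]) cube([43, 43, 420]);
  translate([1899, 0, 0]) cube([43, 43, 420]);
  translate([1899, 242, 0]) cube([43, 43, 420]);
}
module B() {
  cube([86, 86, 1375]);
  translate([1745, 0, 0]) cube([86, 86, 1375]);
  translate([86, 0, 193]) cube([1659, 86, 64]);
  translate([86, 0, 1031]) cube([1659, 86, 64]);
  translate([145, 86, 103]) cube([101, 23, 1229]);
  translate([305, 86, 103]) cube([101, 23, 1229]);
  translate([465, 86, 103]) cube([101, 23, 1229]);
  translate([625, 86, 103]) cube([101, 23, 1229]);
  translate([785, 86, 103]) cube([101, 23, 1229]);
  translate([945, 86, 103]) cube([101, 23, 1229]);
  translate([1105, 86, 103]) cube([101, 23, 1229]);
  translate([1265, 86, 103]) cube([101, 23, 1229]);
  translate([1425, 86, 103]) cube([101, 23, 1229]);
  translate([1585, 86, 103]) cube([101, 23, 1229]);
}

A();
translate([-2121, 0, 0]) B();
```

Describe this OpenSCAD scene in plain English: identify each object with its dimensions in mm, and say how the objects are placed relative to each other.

A is a long wooden bench with a 1942 mm (x) × 285 mm (y) seat, 60 mm thick, its top surface 480 mm above the floor. Four 43 mm square legs at the seat corners, flush with the edges, run from z = 0 to the seat underside.

B is a fence section. Two 86×86 mm posts, 1375 mm tall, stand on the floor with a clear span of 1659 mm between their inner faces. Two horizontal rails of 86×64 mm section span the gap between the posts with their undersides at z = 193 mm and z = 1031 mm, flush with the posts' −y face. 10 pickets, each 101 mm wide, 23 mm thick and 1229 mm tall, are fixed to the +y face of the rails with their bottoms at z = 103 mm, evenly spaced across the span with equal gaps (rounded down to the nearest mm) at the −x end and between each pair — any rounding remainder accumulates at the +x end.

The fence section is on the floor beside the bench on its −x side.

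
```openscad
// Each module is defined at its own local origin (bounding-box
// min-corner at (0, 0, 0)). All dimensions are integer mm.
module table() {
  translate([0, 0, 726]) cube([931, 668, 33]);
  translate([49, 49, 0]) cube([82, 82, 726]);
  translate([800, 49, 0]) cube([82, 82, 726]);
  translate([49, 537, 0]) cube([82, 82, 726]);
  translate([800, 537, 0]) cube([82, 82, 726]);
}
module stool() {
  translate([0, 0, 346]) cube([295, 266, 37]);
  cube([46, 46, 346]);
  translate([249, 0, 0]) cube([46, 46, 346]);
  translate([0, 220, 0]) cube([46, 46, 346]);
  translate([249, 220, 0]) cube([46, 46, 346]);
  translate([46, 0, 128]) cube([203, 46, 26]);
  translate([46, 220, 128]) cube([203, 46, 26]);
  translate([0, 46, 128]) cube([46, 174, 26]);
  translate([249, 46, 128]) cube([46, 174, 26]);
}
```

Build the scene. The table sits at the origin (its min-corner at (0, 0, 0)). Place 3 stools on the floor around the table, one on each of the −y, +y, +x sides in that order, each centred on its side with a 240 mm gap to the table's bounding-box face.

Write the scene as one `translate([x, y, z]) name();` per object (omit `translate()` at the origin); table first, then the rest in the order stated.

table();
translate([318, -506, 0]) stool();
translate([318, 908, 0]) stool();
translate([1171, 201, 0]) stool();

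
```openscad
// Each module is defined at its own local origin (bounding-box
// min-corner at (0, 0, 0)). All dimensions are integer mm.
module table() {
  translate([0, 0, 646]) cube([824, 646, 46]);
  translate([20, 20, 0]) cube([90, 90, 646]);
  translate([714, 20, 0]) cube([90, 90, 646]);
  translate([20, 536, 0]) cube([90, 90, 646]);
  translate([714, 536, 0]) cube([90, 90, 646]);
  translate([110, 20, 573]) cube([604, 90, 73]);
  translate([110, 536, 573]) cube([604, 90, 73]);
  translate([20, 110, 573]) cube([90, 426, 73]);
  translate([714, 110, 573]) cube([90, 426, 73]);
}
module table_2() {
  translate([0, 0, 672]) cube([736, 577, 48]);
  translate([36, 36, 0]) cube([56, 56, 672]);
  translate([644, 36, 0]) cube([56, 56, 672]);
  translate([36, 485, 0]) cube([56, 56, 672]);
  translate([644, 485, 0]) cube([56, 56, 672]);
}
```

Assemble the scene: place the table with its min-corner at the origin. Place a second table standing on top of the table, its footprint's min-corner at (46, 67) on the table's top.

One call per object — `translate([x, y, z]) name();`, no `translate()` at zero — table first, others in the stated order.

table();
translate([46, 67, 692]) table_2();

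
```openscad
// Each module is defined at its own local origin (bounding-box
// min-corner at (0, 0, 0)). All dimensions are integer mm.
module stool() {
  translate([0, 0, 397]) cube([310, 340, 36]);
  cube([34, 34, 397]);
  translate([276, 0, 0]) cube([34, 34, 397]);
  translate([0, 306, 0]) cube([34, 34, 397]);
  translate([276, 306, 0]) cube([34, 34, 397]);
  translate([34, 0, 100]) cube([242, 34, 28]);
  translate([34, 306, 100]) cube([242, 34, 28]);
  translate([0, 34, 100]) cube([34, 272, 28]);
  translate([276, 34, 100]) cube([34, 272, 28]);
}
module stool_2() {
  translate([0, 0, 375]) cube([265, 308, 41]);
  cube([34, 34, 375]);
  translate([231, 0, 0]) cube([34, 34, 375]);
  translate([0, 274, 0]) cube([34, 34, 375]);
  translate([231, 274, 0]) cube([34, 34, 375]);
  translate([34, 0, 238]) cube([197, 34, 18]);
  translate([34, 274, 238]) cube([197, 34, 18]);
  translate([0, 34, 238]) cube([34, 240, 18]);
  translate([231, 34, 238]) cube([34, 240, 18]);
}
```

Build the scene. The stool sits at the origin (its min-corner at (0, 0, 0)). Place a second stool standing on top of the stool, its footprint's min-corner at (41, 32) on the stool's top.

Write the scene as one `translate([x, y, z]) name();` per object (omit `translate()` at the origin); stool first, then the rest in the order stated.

stool();
translate([41, 32, 433]) stool_2();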